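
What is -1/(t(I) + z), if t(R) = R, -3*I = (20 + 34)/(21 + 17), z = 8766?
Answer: -19/166545 ≈ -0.00011408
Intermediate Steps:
I = -9/19 (I = -(20 + 34)/(3*(21 + 17)) = -18/38 = -1/3*27/19 = -9/19 ≈ -0.47368)
-1/(t(I) + z) = -1/(-9/19 + 8766) = -1/166545/19 = -1*19/166545 = -19/166545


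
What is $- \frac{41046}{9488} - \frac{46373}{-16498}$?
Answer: $- \frac{59297471}{39133256} \approx -1.5153$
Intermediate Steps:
$- \frac{41046}{9488} - \frac{46373}{-16498} = \left(-41046\right) \frac{1}{9488} - - \frac{46373}{16498} = - \frac{20523}{4744} + \frac{46373}{16498} = - \frac{59297471}{39133256}$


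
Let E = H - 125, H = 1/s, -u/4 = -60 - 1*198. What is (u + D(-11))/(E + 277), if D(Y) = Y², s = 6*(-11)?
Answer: 76098/10031 ≈ 7.5863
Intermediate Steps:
u = 1032 (u = -4*(-60 - 1*198) = -4*(-60 - 198) = -4*(-258) = 1032)
s = -66
H = -1/66 (H = 1/(-66) = -1/66 ≈ -0.015152)
E = -8251/66 (E = -1/66 - 125 = -8251/66 ≈ -125.02)
(u + D(-11))/(E + 277) = (1032 + (-11)²)/(-8251/66 + 277) = (1032 + 121)/(10031/66) = 1153*(66/10031) = 76098/10031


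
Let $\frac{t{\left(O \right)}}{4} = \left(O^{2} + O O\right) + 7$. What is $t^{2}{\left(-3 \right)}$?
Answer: $10000$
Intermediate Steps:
$t{\left(O \right)} = 28 + 8 O^{2}$ ($t{\left(O \right)} = 4 \left(\left(O^{2} + O O\right) + 7\right) = 4 \left(\left(O^{2} + O^{2}\right) + 7\right) = 4 \left(2 O^{2} + 7\right) = 4 \left(7 + 2 O^{2}\right) = 28 + 8 O^{2}$)
$t^{2}{\left(-3 \right)} = \left(28 + 8 \left(-3\right)^{2}\right)^{2} = \left(28 + 8 \cdot 9\right)^{2} = \left(28 + 72\right)^{2} = 100^{2} = 10000$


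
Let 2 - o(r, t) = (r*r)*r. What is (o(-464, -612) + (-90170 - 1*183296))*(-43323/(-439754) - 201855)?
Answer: -631661655613534740/31411 ≈ -2.0110e+13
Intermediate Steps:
o(r, t) = 2 - r**3 (o(r, t) = 2 - r*r*r = 2 - r**2*r = 2 - r**3)
(o(-464, -612) + (-90170 - 1*183296))*(-43323/(-439754) - 201855) = ((2 - 1*(-464)**3) + (-90170 - 1*183296))*(-43323/(-439754) - 201855) = ((2 - 1*(-99897344)) + (-90170 - 183296))*(-43323*(-1/439754) - 201855) = ((2 + 99897344) - 273466)*(6189/62822 - 201855) = (99897346 - 273466)*(-12680928621/62822) = 99623880*(-12680928621/62822) = -631661655613534740/31411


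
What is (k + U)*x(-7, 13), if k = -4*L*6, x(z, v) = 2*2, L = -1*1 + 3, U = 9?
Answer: -156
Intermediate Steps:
L = 2 (L = -1 + 3 = 2)
x(z, v) = 4
k = -48 (k = -4*2*6 = -8*6 = -48)
(k + U)*x(-7, 13) = (-48 + 9)*4 = -39*4 = -156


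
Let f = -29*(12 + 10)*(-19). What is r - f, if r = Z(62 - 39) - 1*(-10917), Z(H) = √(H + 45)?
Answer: -1205 + 2*√17 ≈ -1196.8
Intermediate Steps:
Z(H) = √(45 + H)
r = 10917 + 2*√17 (r = √(45 + (62 - 39)) - 1*(-10917) = √(45 + 23) + 10917 = √68 + 10917 = 2*√17 + 10917 = 10917 + 2*√17 ≈ 10925.)
f = 12122 (f = -29*22*(-19) = -638*(-19) = 12122)
r - f = (10917 + 2*√17) - 1*12122 = (10917 + 2*√17) - 12122 = -1205 + 2*√17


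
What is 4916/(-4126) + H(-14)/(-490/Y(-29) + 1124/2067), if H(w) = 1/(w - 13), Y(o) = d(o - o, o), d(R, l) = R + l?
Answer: -23168134775/19410424542 ≈ -1.1936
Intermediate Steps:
Y(o) = o (Y(o) = (o - o) + o = 0 + o = o)
H(w) = 1/(-13 + w)
4916/(-4126) + H(-14)/(-490/Y(-29) + 1124/2067) = 4916/(-4126) + 1/((-13 - 14)*(-490/(-29) + 1124/2067)) = 4916*(-1/4126) + 1/((-27)*(-490*(-1/29) + 1124*(1/2067))) = -2458/2063 - 1/(27*(490/29 + 1124/2067)) = -2458/2063 - 1/(27*1045426/59943) = -2458/2063 - 1/27*59943/1045426 = -2458/2063 - 19981/9408834 = -23168134775/19410424542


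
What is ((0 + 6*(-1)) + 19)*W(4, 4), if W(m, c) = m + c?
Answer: 104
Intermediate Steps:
W(m, c) = c + m
((0 + 6*(-1)) + 19)*W(4, 4) = ((0 + 6*(-1)) + 19)*(4 + 4) = ((0 - 6) + 19)*8 = (-6 + 19)*8 = 13*8 = 104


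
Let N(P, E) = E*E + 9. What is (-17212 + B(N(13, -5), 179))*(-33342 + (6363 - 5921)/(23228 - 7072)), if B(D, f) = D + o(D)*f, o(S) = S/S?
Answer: 4578450398545/8078 ≈ 5.6678e+8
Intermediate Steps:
N(P, E) = 9 + E² (N(P, E) = E² + 9 = 9 + E²)
o(S) = 1
B(D, f) = D + f (B(D, f) = D + 1*f = D + f)
(-17212 + B(N(13, -5), 179))*(-33342 + (6363 - 5921)/(23228 - 7072)) = (-17212 + ((9 + (-5)²) + 179))*(-33342 + (6363 - 5921)/(23228 - 7072)) = (-17212 + ((9 + 25) + 179))*(-33342 + 442/16156) = (-17212 + (34 + 179))*(-33342 + 442*(1/16156)) = (-17212 + 213)*(-33342 + 221/8078) = -16999*(-269336455/8078) = 4578450398545/8078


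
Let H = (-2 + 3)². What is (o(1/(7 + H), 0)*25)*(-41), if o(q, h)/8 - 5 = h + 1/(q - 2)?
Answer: -109880/3 ≈ -36627.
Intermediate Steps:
H = 1 (H = 1² = 1)
o(q, h) = 40 + 8*h + 8/(-2 + q) (o(q, h) = 40 + 8*(h + 1/(q - 2)) = 40 + 8*(h + 1/(-2 + q)) = 40 + (8*h + 8/(-2 + q)) = 40 + 8*h + 8/(-2 + q))
(o(1/(7 + H), 0)*25)*(-41) = ((8*(-9 - 2*0 + 5/(7 + 1) + 0/(7 + 1))/(-2 + 1/(7 + 1)))*25)*(-41) = ((8*(-9 + 0 + 5/8 + 0/8)/(-2 + 1/8))*25)*(-41) = ((8*(-9 + 0 + 5*(⅛) + 0*(⅛))/(-2 + ⅛))*25)*(-41) = ((8*(-9 + 0 + 5/8 + 0)/(-15/8))*25)*(-41) = ((8*(-8/15)*(-67/8))*25)*(-41) = ((536/15)*25)*(-41) = (2680/3)*(-41) = -109880/3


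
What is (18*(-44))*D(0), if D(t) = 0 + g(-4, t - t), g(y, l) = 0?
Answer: 0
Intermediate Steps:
D(t) = 0 (D(t) = 0 + 0 = 0)
(18*(-44))*D(0) = (18*(-44))*0 = -792*0 = 0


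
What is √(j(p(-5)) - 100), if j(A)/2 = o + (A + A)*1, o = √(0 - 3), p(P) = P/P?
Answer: √(-96 + 2*I*√3) ≈ 0.1767 + 9.7996*I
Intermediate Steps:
p(P) = 1
o = I*√3 (o = √(-3) = I*√3 ≈ 1.732*I)
j(A) = 4*A + 2*I*√3 (j(A) = 2*(I*√3 + (A + A)*1) = 2*(I*√3 + (2*A)*1) = 2*(I*√3 + 2*A) = 2*(2*A + I*√3) = 4*A + 2*I*√3)
√(j(p(-5)) - 100) = √((4*1 + 2*I*√3) - 100) = √((4 + 2*I*√3) - 100) = √(-96 + 2*I*√3)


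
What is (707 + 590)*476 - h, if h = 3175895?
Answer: -2558523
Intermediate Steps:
(707 + 590)*476 - h = (707 + 590)*476 - 1*3175895 = 1297*476 - 3175895 = 617372 - 3175895 = -2558523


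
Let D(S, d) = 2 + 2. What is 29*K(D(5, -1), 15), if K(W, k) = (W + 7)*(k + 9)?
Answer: 7656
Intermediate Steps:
D(S, d) = 4
K(W, k) = (7 + W)*(9 + k)
29*K(D(5, -1), 15) = 29*(63 + 7*15 + 9*4 + 4*15) = 29*(63 + 105 + 36 + 60) = 29*264 = 7656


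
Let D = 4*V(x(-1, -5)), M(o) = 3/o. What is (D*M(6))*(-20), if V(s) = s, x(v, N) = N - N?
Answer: 0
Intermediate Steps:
x(v, N) = 0
D = 0 (D = 4*0 = 0)
(D*M(6))*(-20) = (0*(3/6))*(-20) = (0*(3*(⅙)))*(-20) = (0*(½))*(-20) = 0*(-20) = 0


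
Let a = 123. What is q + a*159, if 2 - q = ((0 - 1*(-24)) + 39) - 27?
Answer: 19523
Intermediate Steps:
q = -34 (q = 2 - (((0 - 1*(-24)) + 39) - 27) = 2 - (((0 + 24) + 39) - 27) = 2 - ((24 + 39) - 27) = 2 - (63 - 27) = 2 - 1*36 = 2 - 36 = -34)
q + a*159 = -34 + 123*159 = -34 + 19557 = 19523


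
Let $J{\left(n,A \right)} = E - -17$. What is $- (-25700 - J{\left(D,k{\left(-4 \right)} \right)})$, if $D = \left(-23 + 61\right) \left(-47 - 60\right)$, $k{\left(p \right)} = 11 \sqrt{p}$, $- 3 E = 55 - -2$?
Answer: $25698$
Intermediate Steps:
$E = -19$ ($E = - \frac{55 - -2}{3} = - \frac{55 + 2}{3} = \left(- \frac{1}{3}\right) 57 = -19$)
$D = -4066$ ($D = 38 \left(-107\right) = -4066$)
$J{\left(n,A \right)} = -2$ ($J{\left(n,A \right)} = -19 - -17 = -19 + 17 = -2$)
$- (-25700 - J{\left(D,k{\left(-4 \right)} \right)}) = - (-25700 - -2) = - (-25700 + 2) = \left(-1\right) \left(-25698\right) = 25698$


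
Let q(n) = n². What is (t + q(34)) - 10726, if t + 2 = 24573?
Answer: 15001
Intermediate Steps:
t = 24571 (t = -2 + 24573 = 24571)
(t + q(34)) - 10726 = (24571 + 34²) - 10726 = (24571 + 1156) - 10726 = 25727 - 10726 = 15001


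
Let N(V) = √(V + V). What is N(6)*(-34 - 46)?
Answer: -160*√3 ≈ -277.13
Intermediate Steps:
N(V) = √2*√V (N(V) = √(2*V) = √2*√V)
N(6)*(-34 - 46) = (√2*√6)*(-34 - 46) = (2*√3)*(-80) = -160*√3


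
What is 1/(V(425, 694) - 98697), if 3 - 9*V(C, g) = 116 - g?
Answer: -9/887692 ≈ -1.0139e-5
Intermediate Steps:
V(C, g) = -113/9 + g/9 (V(C, g) = ⅓ - (116 - g)/9 = ⅓ + (-116/9 + g/9) = -113/9 + g/9)
1/(V(425, 694) - 98697) = 1/((-113/9 + (⅑)*694) - 98697) = 1/((-113/9 + 694/9) - 98697) = 1/(581/9 - 98697) = 1/(-887692/9) = -9/887692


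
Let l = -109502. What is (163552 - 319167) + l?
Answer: -265117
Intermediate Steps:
(163552 - 319167) + l = (163552 - 319167) - 109502 = -155615 - 109502 = -265117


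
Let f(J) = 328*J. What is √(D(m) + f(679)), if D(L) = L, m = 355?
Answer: √223067 ≈ 472.30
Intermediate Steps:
√(D(m) + f(679)) = √(355 + 328*679) = √(355 + 222712) = √223067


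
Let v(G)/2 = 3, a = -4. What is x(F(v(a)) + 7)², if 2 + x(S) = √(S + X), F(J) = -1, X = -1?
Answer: (2 - √5)² ≈ 0.055728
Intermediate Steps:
v(G) = 6 (v(G) = 2*3 = 6)
x(S) = -2 + √(-1 + S) (x(S) = -2 + √(S - 1) = -2 + √(-1 + S))
x(F(v(a)) + 7)² = (-2 + √(-1 + (-1 + 7)))² = (-2 + √(-1 + 6))² = (-2 + √5)²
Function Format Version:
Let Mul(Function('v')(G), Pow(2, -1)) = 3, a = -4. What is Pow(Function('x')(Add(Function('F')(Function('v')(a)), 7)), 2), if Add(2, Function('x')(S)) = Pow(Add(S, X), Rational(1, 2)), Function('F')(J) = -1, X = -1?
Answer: Pow(Add(2, Mul(-1, Pow(5, Rational(1, 2)))), 2) ≈ 0.055728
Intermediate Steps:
Function('v')(G) = 6 (Function('v')(G) = Mul(2, 3) = 6)
Function('x')(S) = Add(-2, Pow(Add(-1, S), Rational(1, 2))) (Function('x')(S) = Add(-2, Pow(Add(S, -1), Rational(1, 2))) = Add(-2, Pow(Add(-1, S), Rational(1, 2))))
Pow(Function('x')(Add(Function('F')(Function('v')(a)), 7)), 2) = Pow(Add(-2, Pow(Add(-1, Add(-1, 7)), Rational(1, 2))), 2) = Pow(Add(-2, Pow(Add(-1, 6), Rational(1, 2))), 2) = Pow(Add(-2, Pow(5, Rational(1, 2))), 2)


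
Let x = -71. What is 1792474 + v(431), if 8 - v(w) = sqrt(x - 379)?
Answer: 1792482 - 15*I*sqrt(2) ≈ 1.7925e+6 - 21.213*I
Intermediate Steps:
v(w) = 8 - 15*I*sqrt(2) (v(w) = 8 - sqrt(-71 - 379) = 8 - sqrt(-450) = 8 - 15*I*sqrt(2))
1792474 + v(431) = 1792474 + (8 - 15*I*sqrt(2)) = 1792482 - 15*I*sqrt(2)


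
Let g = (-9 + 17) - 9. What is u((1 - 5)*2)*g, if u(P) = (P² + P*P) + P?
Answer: -120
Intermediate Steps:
g = -1 (g = 8 - 9 = -1)
u(P) = P + 2*P² (u(P) = (P² + P²) + P = 2*P² + P = P + 2*P²)
u((1 - 5)*2)*g = (((1 - 5)*2)*(1 + 2*((1 - 5)*2)))*(-1) = ((-4*2)*(1 + 2*(-4*2)))*(-1) = -8*(1 + 2*(-8))*(-1) = -8*(1 - 16)*(-1) = -8*(-15)*(-1) = 120*(-1) = -120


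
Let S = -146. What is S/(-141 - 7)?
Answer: 73/74 ≈ 0.98649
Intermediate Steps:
S/(-141 - 7) = -146/(-141 - 7) = -146/(-148) = -146*(-1/148) = 73/74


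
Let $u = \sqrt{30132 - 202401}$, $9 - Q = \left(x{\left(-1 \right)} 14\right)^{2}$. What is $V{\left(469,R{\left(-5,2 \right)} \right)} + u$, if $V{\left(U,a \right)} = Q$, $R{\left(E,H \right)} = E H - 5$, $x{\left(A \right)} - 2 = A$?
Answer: $-187 + 3 i \sqrt{19141} \approx -187.0 + 415.05 i$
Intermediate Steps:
$x{\left(A \right)} = 2 + A$
$R{\left(E,H \right)} = -5 + E H$
$Q = -187$ ($Q = 9 - \left(\left(2 - 1\right) 14\right)^{2} = 9 - \left(1 \cdot 14\right)^{2} = 9 - 14^{2} = 9 - 196 = -187$)
$V{\left(U,a \right)} = -187$
$u = 3 i \sqrt{19141}$ ($u = \sqrt{-172269} = 3 i \sqrt{19141} \approx 415.05 i$)
$V{\left(469,R{\left(-5,2 \right)} \right)} + u = -187 + 3 i \sqrt{19141}$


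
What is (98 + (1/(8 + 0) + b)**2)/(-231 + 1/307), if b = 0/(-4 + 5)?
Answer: -1925811/4538624 ≈ -0.42432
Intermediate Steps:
b = 0 (b = 0/1 = 1*0 = 0)
(98 + (1/(8 + 0) + b)**2)/(-231 + 1/307) = (98 + (1/(8 + 0) + 0)**2)/(-231 + 1/307) = (98 + (1/8 + 0)**2)/(-231 + 1/307) = (98 + (1/8 + 0)**2)/(-70916/307) = (98 + (1/8)**2)*(-307/70916) = (98 + 1/64)*(-307/70916) = (6273/64)*(-307/70916) = -1925811/4538624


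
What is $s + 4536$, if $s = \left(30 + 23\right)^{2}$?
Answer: $7345$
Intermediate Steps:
$s = 2809$ ($s = 53^{2} = 2809$)
$s + 4536 = 2809 + 4536 = 7345$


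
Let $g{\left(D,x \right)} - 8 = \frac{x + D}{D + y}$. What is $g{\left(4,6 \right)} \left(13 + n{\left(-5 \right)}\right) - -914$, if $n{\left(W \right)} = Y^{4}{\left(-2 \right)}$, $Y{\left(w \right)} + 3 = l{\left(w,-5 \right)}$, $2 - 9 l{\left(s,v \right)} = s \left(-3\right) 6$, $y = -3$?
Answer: $\frac{28528574}{729} \approx 39134.0$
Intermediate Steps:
$l{\left(s,v \right)} = \frac{2}{9} + 2 s$ ($l{\left(s,v \right)} = \frac{2}{9} - \frac{s \left(-3\right) 6}{9} = \frac{2}{9} - \frac{- 3 s 6}{9} = \frac{2}{9} - \frac{\left(-18\right) s}{9} = \frac{2}{9} + 2 s$)
$Y{\left(w \right)} = - \frac{25}{9} + 2 w$ ($Y{\left(w \right)} = -3 + \left(\frac{2}{9} + 2 w\right) = - \frac{25}{9} + 2 w$)
$n{\left(W \right)} = \frac{13845841}{6561}$ ($n{\left(W \right)} = \left(- \frac{25}{9} + 2 \left(-2\right)\right)^{4} = \left(- \frac{25}{9} - 4\right)^{4} = \left(- \frac{61}{9}\right)^{4} = \frac{13845841}{6561}$)
$g{\left(D,x \right)} = 8 + \frac{D + x}{-3 + D}$ ($g{\left(D,x \right)} = 8 + \frac{x + D}{D - 3} = 8 + \frac{D + x}{-3 + D}$)
$g{\left(4,6 \right)} \left(13 + n{\left(-5 \right)}\right) - -914 = \frac{-24 + 6 + 9 \cdot 4}{-3 + 4} \left(13 + \frac{13845841}{6561}\right) - -914 = \frac{-24 + 6 + 36}{1} \cdot \frac{13931134}{6561} + 914 = 1 \cdot 18 \cdot \frac{13931134}{6561} + 914 = 18 \cdot \frac{13931134}{6561} + 914 = \frac{27862268}{729} + 914 = \frac{28528574}{729}$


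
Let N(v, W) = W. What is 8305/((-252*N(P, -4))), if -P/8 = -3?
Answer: 8305/1008 ≈ 8.2391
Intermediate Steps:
P = 24 (P = -8*(-3) = 24)
8305/((-252*N(P, -4))) = 8305/((-252*(-4))) = 8305/1008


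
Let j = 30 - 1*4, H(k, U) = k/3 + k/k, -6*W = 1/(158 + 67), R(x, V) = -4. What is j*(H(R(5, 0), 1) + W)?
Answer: -5863/675 ≈ -8.6859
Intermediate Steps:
W = -1/1350 (W = -1/(6*(158 + 67)) = -⅙/225 = -⅙*1/225 = -1/1350 ≈ -0.00074074)
H(k, U) = 1 + k/3 (H(k, U) = k*(⅓) + 1 = k/3 + 1 = 1 + k/3)
j = 26 (j = 30 - 4 = 26)
j*(H(R(5, 0), 1) + W) = 26*((1 + (⅓)*(-4)) - 1/1350) = 26*((1 - 4/3) - 1/1350) = 26*(-⅓ - 1/1350) = 26*(-451/1350) = -5863/675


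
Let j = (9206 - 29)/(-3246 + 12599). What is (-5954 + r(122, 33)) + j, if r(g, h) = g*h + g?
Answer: -16882341/9353 ≈ -1805.0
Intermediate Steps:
j = 9177/9353 ≈ 0.98118
r(g, h) = g + g*h
(-5954 + r(122, 33)) + j = (-5954 + 122*(1 + 33)) + 9177/9353 = (-5954 + 122*34) + 9177/9353 = (-5954 + 4148) + 9177/9353 = -1806 + 9177/9353 = -16882341/9353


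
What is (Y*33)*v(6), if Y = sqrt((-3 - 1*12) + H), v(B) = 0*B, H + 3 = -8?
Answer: 0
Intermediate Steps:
H = -11 (H = -3 - 8 = -11)
v(B) = 0
Y = I*sqrt(26) (Y = sqrt((-3 - 1*12) - 11) = sqrt((-3 - 12) - 11) = sqrt(-15 - 11) = sqrt(-26) = I*sqrt(26) ≈ 5.099*I)
(Y*33)*v(6) = ((I*sqrt(26))*33)*0 = (33*I*sqrt(26))*0 = 0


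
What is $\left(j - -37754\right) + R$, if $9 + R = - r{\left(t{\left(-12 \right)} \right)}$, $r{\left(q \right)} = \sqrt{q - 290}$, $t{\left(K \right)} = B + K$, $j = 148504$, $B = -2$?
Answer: $186249 - 4 i \sqrt{19} \approx 1.8625 \cdot 10^{5} - 17.436 i$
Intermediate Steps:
$t{\left(K \right)} = -2 + K$
$r{\left(q \right)} = \sqrt{-290 + q}$
$R = -9 - 4 i \sqrt{19}$ ($R = -9 - \sqrt{-290 - 14} = -9 - \sqrt{-304} = -9 - 4 i \sqrt{19} \approx -9.0 - 17.436 i$)
$\left(j - -37754\right) + R = \left(148504 - -37754\right) - \left(9 + 4 i \sqrt{19}\right) = \left(148504 + 37754\right) - \left(9 + 4 i \sqrt{19}\right) = 186258 - \left(9 + 4 i \sqrt{19}\right) = 186249 - 4 i \sqrt{19}$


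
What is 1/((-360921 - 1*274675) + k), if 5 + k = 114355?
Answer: -1/521246 ≈ -1.9185e-6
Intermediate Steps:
k = 114350 (k = -5 + 114355 = 114350)
1/((-360921 - 1*274675) + k) = 1/((-360921 - 1*274675) + 114350) = 1/((-360921 - 274675) + 114350) = 1/(-635596 + 114350) = 1/(-521246) = -1/521246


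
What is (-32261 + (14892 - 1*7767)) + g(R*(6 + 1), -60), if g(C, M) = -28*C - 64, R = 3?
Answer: -25788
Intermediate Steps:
g(C, M) = -64 - 28*C
(-32261 + (14892 - 1*7767)) + g(R*(6 + 1), -60) = (-32261 + (14892 - 1*7767)) + (-64 - 84*(6 + 1)) = (-32261 + (14892 - 7767)) + (-64 - 84*7) = (-32261 + 7125) + (-64 - 28*21) = -25136 + (-64 - 588) = -25136 - 652 = -25788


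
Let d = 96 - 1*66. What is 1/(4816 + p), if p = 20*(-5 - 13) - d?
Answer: 1/4426 ≈ 0.00022594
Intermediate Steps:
d = 30 (d = 96 - 66 = 30)
p = -390 (p = 20*(-5 - 13) - 1*30 = 20*(-18) - 30 = -360 - 30 = -390)
1/(4816 + p) = 1/(4816 - 390) = 1/4426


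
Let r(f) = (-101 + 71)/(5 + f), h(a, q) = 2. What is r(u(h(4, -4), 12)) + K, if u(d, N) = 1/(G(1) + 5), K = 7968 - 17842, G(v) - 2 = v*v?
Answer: -405074/41 ≈ -9879.9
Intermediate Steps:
G(v) = 2 + v**2 (G(v) = 2 + v*v = 2 + v**2)
K = -9874
u(d, N) = 1/8 (u(d, N) = 1/((2 + 1**2) + 5) = 1/((2 + 1) + 5) = 1/(3 + 5) = 1/8)
r(f) = -30/(5 + f)
r(u(h(4, -4), 12)) + K = -30/(5 + 1/8) - 9874 = -30/41/8 - 9874 = -30*8/41 - 9874 = -240/41 - 9874 = -405074/41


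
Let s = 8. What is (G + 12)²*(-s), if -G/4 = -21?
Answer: -73728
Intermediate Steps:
G = 84 (G = -4*(-21) = 84)
(G + 12)²*(-s) = (84 + 12)²*(-1*8) = 96²*(-8) = 9216*(-8) = -73728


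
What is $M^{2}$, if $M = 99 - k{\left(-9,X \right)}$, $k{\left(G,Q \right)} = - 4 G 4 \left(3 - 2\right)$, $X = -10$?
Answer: $2025$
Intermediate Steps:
$k{\left(G,Q \right)} = - 16 G$ ($k{\left(G,Q \right)} = - 4 G 4 \cdot 1 = - 4 G 4 = - 16 G$)
$M = -45$ ($M = 99 - \left(-16\right) \left(-9\right) = 99 - 144 = -45$)
$M^{2} = \left(-45\right)^{2} = 2025$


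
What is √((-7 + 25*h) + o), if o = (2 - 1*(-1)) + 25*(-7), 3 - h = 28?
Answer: 2*I*√201 ≈ 28.355*I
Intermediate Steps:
h = -25 (h = 3 - 1*28 = 3 - 28 = -25)
o = -172 (o = (2 + 1) - 175 = 3 - 175 = -172)
√((-7 + 25*h) + o) = √((-7 + 25*(-25)) - 172) = √((-7 - 625) - 172) = √(-632 - 172) = √(-804) = 2*I*√201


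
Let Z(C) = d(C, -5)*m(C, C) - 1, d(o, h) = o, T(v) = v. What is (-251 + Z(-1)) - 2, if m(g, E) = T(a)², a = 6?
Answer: -290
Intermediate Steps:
m(g, E) = 36 (m(g, E) = 6² = 36)
Z(C) = -1 + 36*C (Z(C) = C*36 - 1 = 36*C - 1 = -1 + 36*C)
(-251 + Z(-1)) - 2 = (-251 + (-1 + 36*(-1))) - 2 = (-251 + (-1 - 36)) - 2 = (-251 - 37) - 2 = -288 - 2 = -290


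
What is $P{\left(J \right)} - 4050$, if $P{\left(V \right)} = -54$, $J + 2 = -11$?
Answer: $-4104$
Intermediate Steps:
$J = -13$ ($J = -2 - 11 = -13$)
$P{\left(J \right)} - 4050 = -54 - 4050 = -4104$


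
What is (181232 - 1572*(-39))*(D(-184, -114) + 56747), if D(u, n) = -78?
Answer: 13744499260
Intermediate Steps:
(181232 - 1572*(-39))*(D(-184, -114) + 56747) = (181232 - 1572*(-39))*(-78 + 56747) = (181232 + 61308)*56669 = 242540*56669 = 13744499260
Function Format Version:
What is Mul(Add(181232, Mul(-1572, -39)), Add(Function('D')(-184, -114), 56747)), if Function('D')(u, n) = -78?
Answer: 13744499260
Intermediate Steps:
Mul(Add(181232, Mul(-1572, -39)), Add(Function('D')(-184, -114), 56747)) = Mul(Add(181232, Mul(-1572, -39)), Add(-78, 56747)) = Mul(Add(181232, 61308), 56669) = Mul(242540, 56669) = 13744499260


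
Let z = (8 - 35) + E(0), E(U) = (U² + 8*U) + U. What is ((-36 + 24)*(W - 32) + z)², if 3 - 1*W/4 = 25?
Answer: 1996569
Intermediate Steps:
E(U) = U² + 9*U
W = -88 (W = 12 - 4*25 = 12 - 100 = -88)
z = -27 (z = (8 - 35) + 0*(9 + 0) = -27 + 0*9 = -27 + 0 = -27)
((-36 + 24)*(W - 32) + z)² = ((-36 + 24)*(-88 - 32) - 27)² = (-12*(-120) - 27)² = (1440 - 27)² = 1413² = 1996569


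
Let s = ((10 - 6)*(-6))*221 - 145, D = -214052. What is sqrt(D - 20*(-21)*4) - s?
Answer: 5449 + 2*I*sqrt(53093) ≈ 5449.0 + 460.84*I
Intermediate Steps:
s = -5449 (s = (4*(-6))*221 - 145 = -24*221 - 145 = -5304 - 145 = -5449)
sqrt(D - 20*(-21)*4) - s = sqrt(-214052 - 20*(-21)*4) - 1*(-5449) = sqrt(-214052 + 420*4) + 5449 = sqrt(-214052 + 1680) + 5449 = sqrt(-212372) + 5449 = 2*I*sqrt(53093) + 5449 = 5449 + 2*I*sqrt(53093)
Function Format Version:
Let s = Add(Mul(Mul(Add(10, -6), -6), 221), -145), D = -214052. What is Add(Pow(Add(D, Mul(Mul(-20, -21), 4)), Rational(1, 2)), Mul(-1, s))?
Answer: Add(5449, Mul(2, I, Pow(53093, Rational(1, 2)))) ≈ Add(5449.0, Mul(460.84, I))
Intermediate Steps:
s = -5449 (s = Add(Mul(Mul(4, -6), 221), -145) = Add(Mul(-24, 221), -145) = Add(-5304, -145) = -5449)
Add(Pow(Add(D, Mul(Mul(-20, -21), 4)), Rational(1, 2)), Mul(-1, s)) = Add(Pow(Add(-214052, Mul(Mul(-20, -21), 4)), Rational(1, 2)), Mul(-1, -5449)) = Add(Pow(Add(-214052, Mul(420, 4)), Rational(1, 2)), 5449) = Add(Pow(Add(-214052, 1680), Rational(1, 2)), 5449) = Add(Pow(-212372, Rational(1, 2)), 5449) = Add(Mul(2, I, Pow(53093, Rational(1, 2))), 5449) = Add(5449, Mul(2, I, Pow(53093, Rational(1, 2))))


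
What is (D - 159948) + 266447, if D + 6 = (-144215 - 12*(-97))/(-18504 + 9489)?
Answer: 960177446/9015 ≈ 1.0651e+5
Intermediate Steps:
D = 88961/9015 (D = -6 + (-144215 - 12*(-97))/(-18504 + 9489) = -6 + (-144215 + 1164)/(-9015) = -6 - 143051*(-1/9015) = -6 + 143051/9015 = 88961/9015 ≈ 9.8681)
(D - 159948) + 266447 = (88961/9015 - 159948) + 266447 = -1441842259/9015 + 266447 = 960177446/9015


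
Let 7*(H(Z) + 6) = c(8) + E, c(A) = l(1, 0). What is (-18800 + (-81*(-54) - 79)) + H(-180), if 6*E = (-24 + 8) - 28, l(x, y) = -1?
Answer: -304756/21 ≈ -14512.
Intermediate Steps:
c(A) = -1
E = -22/3 (E = ((-24 + 8) - 28)/6 = (-16 - 28)/6 = (1/6)*(-44) = -22/3 ≈ -7.3333)
H(Z) = -151/21 (H(Z) = -6 + (-1 - 22/3)/7 = -6 + (1/7)*(-25/3) = -6 - 25/21 = -151/21)
(-18800 + (-81*(-54) - 79)) + H(-180) = (-18800 + (-81*(-54) - 79)) - 151/21 = (-18800 + (4374 - 79)) - 151/21 = (-18800 + 4295) - 151/21 = -14505 - 151/21 = -304756/21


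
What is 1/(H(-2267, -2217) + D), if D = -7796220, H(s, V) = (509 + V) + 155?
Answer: -1/7797773 ≈ -1.2824e-7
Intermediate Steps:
H(s, V) = 664 + V
1/(H(-2267, -2217) + D) = 1/((664 - 2217) - 7796220) = 1/(-1553 - 7796220) = 1/(-7797773) = -1/7797773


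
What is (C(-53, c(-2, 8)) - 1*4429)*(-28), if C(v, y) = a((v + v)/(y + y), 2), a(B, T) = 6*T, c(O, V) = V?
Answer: 123676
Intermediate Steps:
C(v, y) = 12 (C(v, y) = 6*2 = 12)
(C(-53, c(-2, 8)) - 1*4429)*(-28) = (12 - 1*4429)*(-28) = (12 - 4429)*(-28) = -4417*(-28) = 123676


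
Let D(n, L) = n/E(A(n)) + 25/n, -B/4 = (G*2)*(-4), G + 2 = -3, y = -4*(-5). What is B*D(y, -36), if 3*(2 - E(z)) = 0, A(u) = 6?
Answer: -1800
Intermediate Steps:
y = 20
G = -5 (G = -2 - 3 = -5)
E(z) = 2 (E(z) = 2 - 1/3*0 = 2 + 0 = 2)
B = -160 (B = -4*(-5*2)*(-4) = -(-40)*(-4) = -4*40 = -160)
D(n, L) = n/2 + 25/n
B*D(y, -36) = -160*((1/2)*20 + 25/20) = -160*(10 + 25*(1/20)) = -160*(10 + 5/4) = -160*45/4 = -1800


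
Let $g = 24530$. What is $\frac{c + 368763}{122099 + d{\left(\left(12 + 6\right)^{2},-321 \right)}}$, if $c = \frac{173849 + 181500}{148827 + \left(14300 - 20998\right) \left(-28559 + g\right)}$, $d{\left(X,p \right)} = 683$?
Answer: $\frac{454836809318}{151440820089} \approx 3.0034$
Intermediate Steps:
$c = \frac{355349}{27135069}$ ($c = \frac{173849 + 181500}{148827 + \left(14300 - 20998\right) \left(-28559 + 24530\right)} = \frac{355349}{148827 - -26986242} = \frac{355349}{148827 + 26986242} = \frac{355349}{27135069} \approx 0.013096$)
$\frac{c + 368763}{122099 + d{\left(\left(12 + 6\right)^{2},-321 \right)}} = \frac{\frac{355349}{27135069} + 368763}{122099 + 683} = \frac{10006409804996}{27135069 \cdot 122782} = \frac{10006409804996}{27135069} \cdot \frac{1}{122782} = \frac{454836809318}{151440820089}$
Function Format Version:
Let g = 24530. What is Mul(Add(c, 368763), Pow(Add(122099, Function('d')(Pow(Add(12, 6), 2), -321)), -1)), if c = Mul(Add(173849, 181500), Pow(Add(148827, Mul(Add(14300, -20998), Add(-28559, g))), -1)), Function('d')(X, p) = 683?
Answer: Rational(454836809318, 151440820089) ≈ 3.0034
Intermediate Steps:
c = Rational(355349, 27135069) (c = Mul(Add(173849, 181500), Pow(Add(148827, Mul(Add(14300, -20998), Add(-28559, 24530))), -1)) = Mul(355349, Pow(Add(148827, Mul(-6698, -4029)), -1)) = Mul(355349, Pow(Add(148827, 26986242), -1)) = Mul(355349, Pow(27135069, -1)) = Mul(355349, Rational(1, 27135069)) = Rational(355349, 27135069) ≈ 0.013096)
Mul(Add(c, 368763), Pow(Add(122099, Function('d')(Pow(Add(12, 6), 2), -321)), -1)) = Mul(Add(Rational(355349, 27135069), 368763), Pow(Add(122099, 683), -1)) = Mul(Rational(10006409804996, 27135069), Pow(122782, -1)) = Mul(Rational(10006409804996, 27135069), Rational(1, 122782)) = Rational(454836809318, 151440820089)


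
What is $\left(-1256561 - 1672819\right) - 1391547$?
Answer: $-4320927$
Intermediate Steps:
$\left(-1256561 - 1672819\right) - 1391547 = -2929380 - 1391547 = -4320927$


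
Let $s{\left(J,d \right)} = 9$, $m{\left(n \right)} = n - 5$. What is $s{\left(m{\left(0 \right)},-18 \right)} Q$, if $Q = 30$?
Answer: $270$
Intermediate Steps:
$m{\left(n \right)} = -5 + n$
$s{\left(m{\left(0 \right)},-18 \right)} Q = 9 \cdot 30 = 270$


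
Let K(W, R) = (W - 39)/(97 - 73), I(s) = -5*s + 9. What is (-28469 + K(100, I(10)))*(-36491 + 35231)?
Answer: 71735475/2 ≈ 3.5868e+7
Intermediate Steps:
I(s) = 9 - 5*s
K(W, R) = -13/8 + W/24 (K(W, R) = (-39 + W)/24 = (-39 + W)*(1/24) = -13/8 + W/24)
(-28469 + K(100, I(10)))*(-36491 + 35231) = (-28469 + (-13/8 + (1/24)*100))*(-36491 + 35231) = (-28469 + (-13/8 + 25/6))*(-1260) = (-28469 + 61/24)*(-1260) = -683195/24*(-1260) = 71735475/2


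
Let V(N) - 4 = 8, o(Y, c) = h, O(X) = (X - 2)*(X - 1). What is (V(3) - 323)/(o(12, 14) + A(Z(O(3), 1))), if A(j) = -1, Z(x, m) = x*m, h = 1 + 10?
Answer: -311/10 ≈ -31.100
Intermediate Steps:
h = 11
O(X) = (-1 + X)*(-2 + X) (O(X) = (-2 + X)*(-1 + X) = (-1 + X)*(-2 + X))
o(Y, c) = 11
V(N) = 12 (V(N) = 4 + 8 = 12)
Z(x, m) = m*x
(V(3) - 323)/(o(12, 14) + A(Z(O(3), 1))) = (12 - 323)/(11 - 1) = -311/10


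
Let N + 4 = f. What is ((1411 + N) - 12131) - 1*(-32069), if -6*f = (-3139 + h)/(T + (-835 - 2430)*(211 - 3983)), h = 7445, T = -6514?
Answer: 788211039157/36927198 ≈ 21345.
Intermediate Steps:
f = -2153/36927198 (f = -(-3139 + 7445)/(6*(-6514 + (-835 - 2430)*(211 - 3983))) = -2153/(3*(-6514 - 3265*(-3772))) = -2153/(3*(-6514 + 12315580)) = -2153/(3*12309066) = -⅙*2153/6154533 = -2153/36927198 ≈ -5.8304e-5)
N = -147710945/36927198 (N = -4 - 2153/36927198 = -147710945/36927198 ≈ -4.0001)
((1411 + N) - 12131) - 1*(-32069) = ((1411 - 147710945/36927198) - 12131) - 1*(-32069) = (51956565433/36927198 - 12131) + 32069 = -396007273505/36927198 + 32069 = 788211039157/36927198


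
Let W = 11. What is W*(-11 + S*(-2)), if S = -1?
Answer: -99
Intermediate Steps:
W*(-11 + S*(-2)) = 11*(-11 - 1*(-2)) = 11*(-11 + 2) = 11*(-9) = -99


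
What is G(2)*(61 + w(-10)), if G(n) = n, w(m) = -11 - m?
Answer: 120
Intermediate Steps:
G(2)*(61 + w(-10)) = 2*(61 + (-11 - 1*(-10))) = 2*(61 + (-11 + 10)) = 2*(61 - 1) = 2*60 = 120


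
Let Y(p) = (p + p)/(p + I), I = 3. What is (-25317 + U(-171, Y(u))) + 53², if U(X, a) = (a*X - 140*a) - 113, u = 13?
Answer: -185011/8 ≈ -23126.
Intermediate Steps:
Y(p) = 2*p/(3 + p) (Y(p) = (p + p)/(p + 3) = (2*p)/(3 + p) = 2*p/(3 + p))
U(X, a) = -113 - 140*a + X*a (U(X, a) = (X*a - 140*a) - 113 = (-140*a + X*a) - 113 = -113 - 140*a + X*a)
(-25317 + U(-171, Y(u))) + 53² = (-25317 + (-113 - 280*13/(3 + 13) - 342*13/(3 + 13))) + 53² = (-25317 + (-113 - 280*13/16 - 342*13/16)) + 2809 = (-25317 + (-113 - 140*13/8 - 171*13/8)) + 2809 = (-25317 + (-113 - 455/2 - 2223/8)) + 2809 = (-25317 - 4947/8) + 2809 = -207483/8 + 2809 = -185011/8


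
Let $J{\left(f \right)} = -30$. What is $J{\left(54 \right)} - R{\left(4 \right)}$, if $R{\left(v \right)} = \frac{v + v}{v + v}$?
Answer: $-31$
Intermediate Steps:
$R{\left(v \right)} = 1$ ($R{\left(v \right)} = \frac{2 v}{2 v} = 2 v \frac{1}{2 v} = 1$)
$J{\left(54 \right)} - R{\left(4 \right)} = -30 - 1 = -31$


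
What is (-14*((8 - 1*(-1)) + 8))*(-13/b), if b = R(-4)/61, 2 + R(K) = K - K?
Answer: -94367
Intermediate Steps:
R(K) = -2 (R(K) = -2 + (K - K) = -2 + 0 = -2)
b = -2/61 ≈ -0.032787
(-14*((8 - 1*(-1)) + 8))*(-13/b) = (-14*((8 - 1*(-1)) + 8))*(-13/(-2/61)) = (-14*((8 + 1) + 8))*(-13*(-61/2)) = -14*(9 + 8)*(793/2) = -14*17*(793/2) = -238*793/2 = -94367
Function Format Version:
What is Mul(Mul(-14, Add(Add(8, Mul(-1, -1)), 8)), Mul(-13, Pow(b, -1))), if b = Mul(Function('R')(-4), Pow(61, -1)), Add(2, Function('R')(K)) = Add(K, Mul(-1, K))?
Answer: -94367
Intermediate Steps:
Function('R')(K) = -2 (Function('R')(K) = Add(-2, Add(K, Mul(-1, K))) = Add(-2, 0) = -2)
b = Rational(-2, 61) (b = Mul(-2, Pow(61, -1)) = Mul(-2, Rational(1, 61)) = Rational(-2, 61) ≈ -0.032787)
Mul(Mul(-14, Add(Add(8, Mul(-1, -1)), 8)), Mul(-13, Pow(b, -1))) = Mul(Mul(-14, Add(Add(8, Mul(-1, -1)), 8)), Mul(-13, Pow(Rational(-2, 61), -1))) = Mul(Mul(-14, Add(Add(8, 1), 8)), Mul(-13, Rational(-61, 2))) = Mul(Mul(-14, Add(9, 8)), Rational(793, 2)) = Mul(Mul(-14, 17), Rational(793, 2)) = Mul(-238, Rational(793, 2)) = -94367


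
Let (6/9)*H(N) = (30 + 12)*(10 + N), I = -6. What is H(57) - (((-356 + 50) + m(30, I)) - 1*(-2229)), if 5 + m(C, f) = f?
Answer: 2309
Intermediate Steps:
m(C, f) = -5 + f
H(N) = 630 + 63*N (H(N) = 3*((30 + 12)*(10 + N))/2 = 3*(42*(10 + N))/2 = 3*(420 + 42*N)/2 = 630 + 63*N)
H(57) - (((-356 + 50) + m(30, I)) - 1*(-2229)) = (630 + 63*57) - (((-356 + 50) + (-5 - 6)) - 1*(-2229)) = (630 + 3591) - ((-306 - 11) + 2229) = 4221 - (-317 + 2229) = 4221 - 1*1912 = 4221 - 1912 = 2309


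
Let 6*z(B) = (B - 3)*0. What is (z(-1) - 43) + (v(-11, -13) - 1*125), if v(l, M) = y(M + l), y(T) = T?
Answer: -192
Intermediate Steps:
z(B) = 0 (z(B) = ((B - 3)*0)/6 = ((-3 + B)*0)/6 = (⅙)*0 = 0)
v(l, M) = M + l
(z(-1) - 43) + (v(-11, -13) - 1*125) = (0 - 43) + ((-13 - 11) - 1*125) = -43 + (-24 - 125) = -43 - 149 = -192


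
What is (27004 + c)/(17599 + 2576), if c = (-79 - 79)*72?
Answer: 15628/20175 ≈ 0.77462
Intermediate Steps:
c = -11376 (c = -158*72 = -11376)
(27004 + c)/(17599 + 2576) = (27004 - 11376)/(17599 + 2576) = 15628/20175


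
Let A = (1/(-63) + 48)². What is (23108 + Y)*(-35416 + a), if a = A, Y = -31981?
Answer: 1166156872975/3969 ≈ 2.9382e+8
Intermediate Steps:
A = 9138529/3969 (A = (-1/63 + 48)² = (3023/63)² = 9138529/3969 ≈ 2302.5)
a = 9138529/3969 ≈ 2302.5
(23108 + Y)*(-35416 + a) = (23108 - 31981)*(-35416 + 9138529/3969) = -8873*(-131427575/3969) = 1166156872975/3969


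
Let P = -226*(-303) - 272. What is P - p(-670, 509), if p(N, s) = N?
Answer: 68876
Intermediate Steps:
P = 68206 (P = 68478 - 272 = 68206)
P - p(-670, 509) = 68206 - 1*(-670) = 68206 + 670 = 68876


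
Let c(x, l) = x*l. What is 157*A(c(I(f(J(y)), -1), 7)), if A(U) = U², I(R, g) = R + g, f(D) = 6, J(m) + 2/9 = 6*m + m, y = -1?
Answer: 192325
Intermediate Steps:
J(m) = -2/9 + 7*m (J(m) = -2/9 + (6*m + m) = -2/9 + 7*m)
c(x, l) = l*x
157*A(c(I(f(J(y)), -1), 7)) = 157*(7*(6 - 1))² = 157*(7*5)² = 157*35² = 157*1225 = 192325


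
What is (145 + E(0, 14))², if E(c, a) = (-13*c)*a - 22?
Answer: 15129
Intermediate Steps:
E(c, a) = -22 - 13*a*c (E(c, a) = -13*a*c - 22 = -22 - 13*a*c)
(145 + E(0, 14))² = (145 + (-22 - 13*14*0))² = (145 + (-22 + 0))² = (145 - 22)² = 123² = 15129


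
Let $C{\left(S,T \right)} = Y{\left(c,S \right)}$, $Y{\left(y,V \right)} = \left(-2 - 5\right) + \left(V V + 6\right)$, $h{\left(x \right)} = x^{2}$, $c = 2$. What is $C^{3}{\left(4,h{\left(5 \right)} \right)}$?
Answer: $3375$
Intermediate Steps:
$Y{\left(y,V \right)} = -1 + V^{2}$ ($Y{\left(y,V \right)} = -7 + \left(V^{2} + 6\right) = -7 + \left(6 + V^{2}\right) = -1 + V^{2}$)
$C{\left(S,T \right)} = -1 + S^{2}$
$C^{3}{\left(4,h{\left(5 \right)} \right)} = \left(-1 + 4^{2}\right)^{3} = \left(-1 + 16\right)^{3} = 15^{3} = 3375$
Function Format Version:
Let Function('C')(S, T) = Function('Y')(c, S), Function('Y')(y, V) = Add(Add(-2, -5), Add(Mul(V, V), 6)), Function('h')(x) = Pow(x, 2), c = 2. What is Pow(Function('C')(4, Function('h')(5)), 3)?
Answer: 3375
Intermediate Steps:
Function('Y')(y, V) = Add(-1, Pow(V, 2)) (Function('Y')(y, V) = Add(-7, Add(Pow(V, 2), 6)) = Add(-7, Add(6, Pow(V, 2))) = Add(-1, Pow(V, 2)))
Function('C')(S, T) = Add(-1, Pow(S, 2))
Pow(Function('C')(4, Function('h')(5)), 3) = Pow(Add(-1, Pow(4, 2)), 3) = Pow(Add(-1, 16), 3) = Pow(15, 3) = 3375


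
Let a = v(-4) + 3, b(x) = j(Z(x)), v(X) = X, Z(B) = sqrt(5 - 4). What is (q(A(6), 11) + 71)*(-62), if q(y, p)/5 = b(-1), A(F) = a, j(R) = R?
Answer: -4712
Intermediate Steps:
Z(B) = 1 (Z(B) = sqrt(1) = 1)
b(x) = 1
a = -1 (a = -4 + 3 = -1)
A(F) = -1
q(y, p) = 5 (q(y, p) = 5*1 = 5)
(q(A(6), 11) + 71)*(-62) = (5 + 71)*(-62) = 76*(-62) = -4712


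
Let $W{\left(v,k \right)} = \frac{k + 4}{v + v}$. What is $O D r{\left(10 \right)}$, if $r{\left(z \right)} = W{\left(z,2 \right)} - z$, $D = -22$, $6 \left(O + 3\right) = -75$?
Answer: $- \frac{33077}{10} \approx -3307.7$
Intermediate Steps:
$O = - \frac{31}{2}$ ($O = -3 + \frac{1}{6} \left(-75\right) = -3 - \frac{25}{2} = - \frac{31}{2} \approx -15.5$)
$W{\left(v,k \right)} = \frac{4 + k}{2 v}$
$r{\left(z \right)} = - z + \frac{3}{z}$ ($r{\left(z \right)} = \frac{4 + 2}{2 z} - z = \frac{1}{2} \frac{1}{z} 6 - z = \frac{3}{z} - z = - z + \frac{3}{z}$)
$O D r{\left(10 \right)} = \left(- \frac{31}{2}\right) \left(-22\right) \left(\left(-1\right) 10 + \frac{3}{10}\right) = 341 \left(-10 + 3 \cdot \frac{1}{10}\right) = 341 \left(-10 + \frac{3}{10}\right) = 341 \left(- \frac{97}{10}\right) = - \frac{33077}{10}$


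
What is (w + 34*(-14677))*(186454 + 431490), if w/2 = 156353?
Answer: -115130382528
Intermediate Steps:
w = 312706 (w = 2*156353 = 312706)
(w + 34*(-14677))*(186454 + 431490) = (312706 + 34*(-14677))*(186454 + 431490) = (312706 - 499018)*617944 = -186312*617944 = -115130382528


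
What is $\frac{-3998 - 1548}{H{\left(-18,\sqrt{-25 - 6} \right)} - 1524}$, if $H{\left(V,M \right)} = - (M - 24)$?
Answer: $\frac{177000}{47873} - \frac{118 i \sqrt{31}}{47873} \approx 3.6973 - 0.013724 i$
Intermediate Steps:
$H{\left(V,M \right)} = 24 - M$ ($H{\left(V,M \right)} = - (-24 + M) = 24 - M$)
$\frac{-3998 - 1548}{H{\left(-18,\sqrt{-25 - 6} \right)} - 1524} = \frac{-3998 - 1548}{\left(24 - \sqrt{-25 - 6}\right) - 1524} = - \frac{5546}{\left(24 - \sqrt{-31}\right) - 1524} = - \frac{5546}{\left(24 - i \sqrt{31}\right) - 1524} = - \frac{5546}{-1500 - i \sqrt{31}}$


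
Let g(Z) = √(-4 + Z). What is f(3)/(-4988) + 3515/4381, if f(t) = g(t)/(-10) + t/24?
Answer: 140258179/174819424 + I/49880 ≈ 0.8023 + 2.0048e-5*I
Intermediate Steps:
f(t) = -√(-4 + t)/10 + t/24 (f(t) = √(-4 + t)/(-10) + t/24 = √(-4 + t)*(-⅒) + t*(1/24) = -√(-4 + t)/10 + t/24)
f(3)/(-4988) + 3515/4381 = (-√(-4 + 3)/10 + (1/24)*3)/(-4988) + 3515/4381 = (-I/10 + ⅛)*(-1/4988) + 3515*(1/4381) = (-I/10 + ⅛)*(-1/4988) + 3515/4381 = (⅛ - I/10)*(-1/4988) + 3515/4381 = (-1/39904 + I/49880) + 3515/4381 = 140258179/174819424 + I/49880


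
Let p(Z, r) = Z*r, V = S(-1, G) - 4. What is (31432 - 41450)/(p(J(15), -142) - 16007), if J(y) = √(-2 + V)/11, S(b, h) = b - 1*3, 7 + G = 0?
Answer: 19403333246/31003311569 - 15648116*I*√10/31003311569 ≈ 0.62585 - 0.0015961*I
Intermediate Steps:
G = -7 (G = -7 + 0 = -7)
S(b, h) = -3 + b (S(b, h) = b - 3 = -3 + b)
V = -8 (V = (-3 - 1) - 4 = -4 - 4 = -8)
J(y) = I*√10/11 (J(y) = √(-2 - 8)/11 = √(-10)*(1/11) = (I*√10)*(1/11) = I*√10/11)
(31432 - 41450)/(p(J(15), -142) - 16007) = (31432 - 41450)/((I*√10/11)*(-142) - 16007) = -10018/(-142*I*√10/11 - 16007) = -10018/(-16007 - 142*I*√10/11)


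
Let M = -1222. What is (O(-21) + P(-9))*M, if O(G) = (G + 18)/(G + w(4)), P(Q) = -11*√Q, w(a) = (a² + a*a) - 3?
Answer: 1833/4 + 40326*I ≈ 458.25 + 40326.0*I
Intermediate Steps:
w(a) = -3 + 2*a² (w(a) = (a² + a²) - 3 = 2*a² - 3 = -3 + 2*a²)
O(G) = (18 + G)/(29 + G) (O(G) = (G + 18)/(G + (-3 + 2*4²)) = (18 + G)/(G + (-3 + 2*16)) = (18 + G)/(G + (-3 + 32)) = (18 + G)/(G + 29) = (18 + G)/(29 + G))
(O(-21) + P(-9))*M = ((18 - 21)/(29 - 21) - 33*I)*(-1222) = (-3/8 - 33*I)*(-1222) = 1833/4 + 40326*I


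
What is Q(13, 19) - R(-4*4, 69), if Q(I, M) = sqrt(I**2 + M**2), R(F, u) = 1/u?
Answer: -1/69 + sqrt(530) ≈ 23.007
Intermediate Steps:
Q(13, 19) - R(-4*4, 69) = sqrt(13**2 + 19**2) - 1/69 = sqrt(169 + 361) - 1*1/69 = sqrt(530) - 1/69 = -1/69 + sqrt(530)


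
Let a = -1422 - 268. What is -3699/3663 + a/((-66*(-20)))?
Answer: -11185/4884 ≈ -2.2901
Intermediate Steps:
a = -1690
-3699/3663 + a/((-66*(-20))) = -3699/3663 - 1690/((-66*(-20))) = -3699*1/3663 - 1690/1320 = -411/407 - 1690*1/1320 = -411/407 - 169/132 = -11185/4884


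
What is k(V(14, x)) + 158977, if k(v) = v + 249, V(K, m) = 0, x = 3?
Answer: 159226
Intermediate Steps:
k(v) = 249 + v
k(V(14, x)) + 158977 = (249 + 0) + 158977 = 249 + 158977 = 159226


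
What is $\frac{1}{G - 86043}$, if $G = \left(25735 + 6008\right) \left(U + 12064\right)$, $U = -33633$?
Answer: $- \frac{1}{684750810} \approx -1.4604 \cdot 10^{-9}$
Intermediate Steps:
$G = -684664767$ ($G = \left(25735 + 6008\right) \left(-33633 + 12064\right) = 31743 \left(-21569\right) = -684664767$)
$\frac{1}{G - 86043} = \frac{1}{-684664767 - 86043} = \frac{1}{-684750810} = - \frac{1}{684750810}$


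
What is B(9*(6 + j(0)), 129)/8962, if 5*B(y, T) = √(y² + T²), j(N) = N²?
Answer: 3*√2173/44810 ≈ 0.0031209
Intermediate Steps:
B(y, T) = √(T² + y²)/5 (B(y, T) = √(y² + T²)/5 = √(T² + y²)/5)
B(9*(6 + j(0)), 129)/8962 = (√(129² + (9*(6 + 0²))²)/5)/8962 = (√(16641 + (9*(6 + 0))²)/5)*(1/8962) = (√(16641 + (9*6)²)/5)*(1/8962) = (√(16641 + 54²)/5)*(1/8962) = (√(16641 + 2916)/5)*(1/8962) = (√19557/5)*(1/8962) = ((3*√2173)/5)*(1/8962) = (3*√2173/5)*(1/8962) = 3*√2173/44810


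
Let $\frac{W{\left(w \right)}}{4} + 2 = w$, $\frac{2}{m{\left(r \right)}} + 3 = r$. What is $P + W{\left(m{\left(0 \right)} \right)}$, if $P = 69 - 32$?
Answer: $\frac{79}{3} \approx 26.333$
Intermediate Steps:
$m{\left(r \right)} = \frac{2}{-3 + r}$
$W{\left(w \right)} = -8 + 4 w$
$P = 37$ ($P = 69 - 32 = 37$)
$P + W{\left(m{\left(0 \right)} \right)} = 37 - \left(8 - 4 \frac{2}{-3 + 0}\right) = 37 - \left(8 - 4 \frac{2}{-3}\right) = 37 - \left(8 - 4 \cdot 2 \left(- \frac{1}{3}\right)\right) = 37 + \left(-8 + 4 \left(- \frac{2}{3}\right)\right) = 37 - \frac{32}{3} = \frac{79}{3}$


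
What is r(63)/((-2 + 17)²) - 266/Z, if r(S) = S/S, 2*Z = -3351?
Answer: 41017/251325 ≈ 0.16320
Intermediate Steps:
Z = -3351/2 (Z = (½)*(-3351) = -3351/2 ≈ -1675.5)
r(S) = 1
r(63)/((-2 + 17)²) - 266/Z = 1/(-2 + 17)² - 266/(-3351/2) = 1/15² - 266*(-2/3351) = 1/225 + 532/3351 = 41017/251325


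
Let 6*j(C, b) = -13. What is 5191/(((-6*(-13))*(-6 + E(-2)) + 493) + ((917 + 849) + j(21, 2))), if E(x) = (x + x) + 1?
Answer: 31146/9329 ≈ 3.3386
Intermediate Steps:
j(C, b) = -13/6 (j(C, b) = (⅙)*(-13) = -13/6)
E(x) = 1 + 2*x (E(x) = 2*x + 1 = 1 + 2*x)
5191/(((-6*(-13))*(-6 + E(-2)) + 493) + ((917 + 849) + j(21, 2))) = 5191/(((-6*(-13))*(-6 + (1 + 2*(-2))) + 493) + ((917 + 849) - 13/6)) = 5191/((78*(-6 + (1 - 4)) + 493) + (1766 - 13/6)) = 5191/((78*(-6 - 3) + 493) + 10583/6) = 5191/((78*(-9) + 493) + 10583/6) = 5191/((-702 + 493) + 10583/6) = 5191/(-209 + 10583/6) = 5191/(9329/6) = 5191*(6/9329) = 31146/9329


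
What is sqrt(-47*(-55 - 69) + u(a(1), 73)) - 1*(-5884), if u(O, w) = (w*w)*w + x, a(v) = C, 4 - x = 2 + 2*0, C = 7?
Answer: 5884 + sqrt(394847) ≈ 6512.4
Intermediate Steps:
x = 2 (x = 4 - (2 + 2*0) = 4 - (2 + 0) = 4 - 1*2 = 4 - 2 = 2)
a(v) = 7
u(O, w) = 2 + w**3 (u(O, w) = (w*w)*w + 2 = w**2*w + 2 = w**3 + 2 = 2 + w**3)
sqrt(-47*(-55 - 69) + u(a(1), 73)) - 1*(-5884) = sqrt(-47*(-55 - 69) + (2 + 73**3)) - 1*(-5884) = sqrt(-47*(-124) + (2 + 389017)) + 5884 = sqrt(5828 + 389019) + 5884 = sqrt(394847) + 5884 = 5884 + sqrt(394847)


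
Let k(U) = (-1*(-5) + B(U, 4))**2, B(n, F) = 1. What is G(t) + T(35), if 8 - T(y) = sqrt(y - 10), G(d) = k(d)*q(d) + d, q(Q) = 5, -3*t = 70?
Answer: 479/3 ≈ 159.67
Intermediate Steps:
t = -70/3 (t = -1/3*70 = -70/3 ≈ -23.333)
k(U) = 36 (k(U) = (-1*(-5) + 1)**2 = (5 + 1)**2 = 6**2 = 36)
G(d) = 180 + d (G(d) = 36*5 + d = 180 + d)
T(y) = 8 - sqrt(-10 + y) (T(y) = 8 - sqrt(y - 10) = 8 - sqrt(-10 + y))
G(t) + T(35) = (180 - 70/3) + (8 - sqrt(-10 + 35)) = 470/3 + (8 - sqrt(25)) = 470/3 + (8 - 1*5) = 470/3 + (8 - 5) = 470/3 + 3 = 479/3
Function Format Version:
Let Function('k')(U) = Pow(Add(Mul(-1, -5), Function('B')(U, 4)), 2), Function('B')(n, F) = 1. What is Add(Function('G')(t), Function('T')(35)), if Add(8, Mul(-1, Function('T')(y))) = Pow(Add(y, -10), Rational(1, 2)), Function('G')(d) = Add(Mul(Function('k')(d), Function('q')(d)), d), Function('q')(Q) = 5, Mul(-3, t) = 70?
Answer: Rational(479, 3) ≈ 159.67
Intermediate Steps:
t = Rational(-70, 3) (t = Mul(Rational(-1, 3), 70) = Rational(-70, 3) ≈ -23.333)
Function('k')(U) = 36 (Function('k')(U) = Pow(Add(Mul(-1, -5), 1), 2) = Pow(Add(5, 1), 2) = Pow(6, 2) = 36)
Function('G')(d) = Add(180, d) (Function('G')(d) = Add(Mul(36, 5), d) = Add(180, d))
Function('T')(y) = Add(8, Mul(-1, Pow(Add(-10, y), Rational(1, 2)))) (Function('T')(y) = Add(8, Mul(-1, Pow(Add(y, -10), Rational(1, 2)))) = Add(8, Mul(-1, Pow(Add(-10, y), Rational(1, 2)))))
Add(Function('G')(t), Function('T')(35)) = Add(Add(180, Rational(-70, 3)), Add(8, Mul(-1, Pow(Add(-10, 35), Rational(1, 2))))) = Add(Rational(470, 3), Add(8, Mul(-1, Pow(25, Rational(1, 2))))) = Add(Rational(470, 3), Add(8, Mul(-1, 5))) = Add(Rational(470, 3), Add(8, -5)) = Add(Rational(470, 3), 3) = Rational(479, 3)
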